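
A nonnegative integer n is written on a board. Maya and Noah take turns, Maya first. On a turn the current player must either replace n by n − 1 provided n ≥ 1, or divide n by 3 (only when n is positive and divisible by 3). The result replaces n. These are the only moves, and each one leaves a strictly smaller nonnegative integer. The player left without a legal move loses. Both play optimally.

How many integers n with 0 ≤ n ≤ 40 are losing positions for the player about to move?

Positions with no move are L. A position that does have a move is losing for the player to move precisely when every available move leads to a winning position for the opponent. Fill in the labels:
n=0: no move → L
n=1: can move to 0, which is L ⇒ W
n=2: the only move is to 1(W), a W ⇒ L
n=3: can move to 2, which is L ⇒ W
n=4: the only move is to 3(W), a W ⇒ L
n=5: can move to 4, which is L ⇒ W
n=6: can move to 2, which is L ⇒ W
n=7: the only move is to 6(W), a W ⇒ L
n=8: can move to 7, which is L ⇒ W
n=9: moves to 3(W), 8(W); every one is W ⇒ L
n=10: can move to 9, which is L ⇒ W
n=11: the only move is to 10(W), a W ⇒ L
n=12: can move to 4, which is L ⇒ W
n=13: the only move is to 12(W), a W ⇒ L
n=14: can move to 13, which is L ⇒ W
n=15: moves to 5(W), 14(W); every one is W ⇒ L
n=16: can move to 15, which is L ⇒ W
n=17: the only move is to 16(W), a W ⇒ L
n=18: can move to 17, which is L ⇒ W
n=19: the only move is to 18(W), a W ⇒ L
n=20: can move to 19, which is L ⇒ W
n=21: can move to 7, which is L ⇒ W
n=22: the only move is to 21(W), a W ⇒ L
n=23: can move to 22, which is L ⇒ W
n=24: moves to 8(W), 23(W); every one is W ⇒ L
n=25: can move to 24, which is L ⇒ W
n=26: the only move is to 25(W), a W ⇒ L
n=27: can move to 9, which is L ⇒ W
n=28: the only move is to 27(W), a W ⇒ L
n=29: can move to 28, which is L ⇒ W
n=30: moves to 10(W), 29(W); every one is W ⇒ L
n=31: can move to 30, which is L ⇒ W
n=32: the only move is to 31(W), a W ⇒ L
n=33: can move to 11, which is L ⇒ W
n=34: the only move is to 33(W), a W ⇒ L
n=35: can move to 34, which is L ⇒ W
n=36: moves to 12(W), 35(W); every one is W ⇒ L
n=37: can move to 36, which is L ⇒ W
n=38: the only move is to 37(W), a W ⇒ L
n=39: can move to 13, which is L ⇒ W
n=40: the only move is to 39(W), a W ⇒ L
L entries with 0 ≤ n ≤ 40: n = 0, 2, 4, 7, 9, 11, 13, 15, 17, 19, 22, 24, 26, 28, 30, 32, 34, 36, 38, 40; that makes 20.

20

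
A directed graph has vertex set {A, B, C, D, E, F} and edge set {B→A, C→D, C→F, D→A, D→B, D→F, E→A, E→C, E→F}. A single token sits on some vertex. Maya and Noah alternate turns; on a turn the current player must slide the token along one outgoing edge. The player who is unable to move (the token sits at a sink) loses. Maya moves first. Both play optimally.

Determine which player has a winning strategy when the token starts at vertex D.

Maya wins.

Classify positions by backward induction: terminal positions (no move available) are L. From any other position, the mover wins iff some move reaches an L.
Every edge goes from a vertex to one that appears earlier in the order F, A, B, D, C, E, so processing vertices in that order labels each vertex after all of its successors.
F: no outgoing edge → L
A: no outgoing edge → L
B: can move to A, which is L ⇒ W
D: can move to A, which is L ⇒ W
C: can move to F, which is L ⇒ W
E: can move to A, which is L ⇒ W
From D Maya can move to A, reaching an L position.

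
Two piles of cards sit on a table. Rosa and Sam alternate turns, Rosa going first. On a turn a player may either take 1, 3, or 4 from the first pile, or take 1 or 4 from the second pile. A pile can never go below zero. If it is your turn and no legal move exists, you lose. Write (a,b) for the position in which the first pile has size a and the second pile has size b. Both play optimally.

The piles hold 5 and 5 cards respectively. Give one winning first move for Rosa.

Move to (2,5).

Positions with no move are L. A position that does have a move is losing for the player to move precisely when every available move leads to a winning position for the opponent. Fill in the labels:
No move ever increases a pile, so every position that can arise here has a ≤ 5 and b ≤ 5; it is enough to label the cells with 0 ≤ a ≤ 5 and 0 ≤ b ≤ 5.
Every move lowers a or b (never raises either), so fill the grid row by row in increasing a, and left to right within a row: each cell's successors are then already labelled.
      b=0  b=1  b=2  b=3  b=4  b=5
a=0:    L    W    L    W    W    L
a=1:    W    L    W    L    W    W
a=2:    L    W    L    W    W    L
a=3:    W    L    W    L    W    W
a=4:    W    W    W    W    L    W
a=5:    W    W    W    W    W    W
Cells with no legal move (terminal, hence L): (0,0).
The remaining L cells, each justified by listing all of its moves:
(0,2): L (sole option (0,1)(W) is W)
(0,5): L (options (0,4)(W), (0,1)(W) are all W)
(1,1): L (options (0,1)(W), (1,0)(W) are all W)
(1,3): L (options (0,3)(W), (1,2)(W) are all W)
(2,0): L (sole option (1,0)(W) is W)
(2,2): L (options (1,2)(W), (2,1)(W) are all W)
(2,5): L (options (1,5)(W), (2,4)(W), (2,1)(W) are all W)
(3,1): L (options (2,1)(W), (0,1)(W), (3,0)(W) are all W)
(3,3): L (options (2,3)(W), (0,3)(W), (3,2)(W) are all W)
(4,4): L (options (3,4)(W), (1,4)(W), (0,4)(W), (4,3)(W), (4,0)(W) are all W)
Every other cell has at least one move into one of the L cells above, so it is W.
From (5,5), the L positions reachable in one move are: (2,5).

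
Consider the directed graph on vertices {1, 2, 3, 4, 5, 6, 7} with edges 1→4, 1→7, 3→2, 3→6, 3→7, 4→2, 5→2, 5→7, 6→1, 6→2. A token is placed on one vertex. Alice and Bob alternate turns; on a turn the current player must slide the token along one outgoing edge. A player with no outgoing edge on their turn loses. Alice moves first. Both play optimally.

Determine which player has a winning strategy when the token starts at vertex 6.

Compute win/loss labels from the base case upward. A position with no move is L. Any other position is W if it can reach an L in one move, else L.
Every edge goes from a vertex to one that appears earlier in the order 7, 2, 4, 1, 6, 3, 5, so processing vertices in that order labels each vertex after all of its successors.
7: no outgoing edge → L
2: no outgoing edge → L
4: can move to 2, which is L ⇒ W
1: can move to 7, which is L ⇒ W
6: can move to 2, which is L ⇒ W
3: can move to 2, which is L ⇒ W
5: can move to 2, which is L ⇒ W
The starting position 6 is W: Alice should move to 2, handing over an L position.

Alice wins.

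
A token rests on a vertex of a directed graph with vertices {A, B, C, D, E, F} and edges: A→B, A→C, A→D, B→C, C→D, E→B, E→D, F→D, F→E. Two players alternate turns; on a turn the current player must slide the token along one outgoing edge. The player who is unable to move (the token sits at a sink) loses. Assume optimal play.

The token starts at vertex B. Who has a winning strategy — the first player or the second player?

The second player wins.

Work bottom-up. With no move the player to move loses. Otherwise the position is W if at least one move leads to an L position for the opponent, and L if every move leads to a W.
Every edge goes from a vertex to one that appears earlier in the order D, C, B, A, E, F, so processing vertices in that order labels each vertex after all of its successors.
D: no outgoing edge → L
C: can move to D, which is L ⇒ W
B: the only move is to C(W), a W ⇒ L
A: can move to B, which is L ⇒ W
E: can move to B, which is L ⇒ W
F: can move to D, which is L ⇒ W
The starting position B is L: whatever the player to move does, the opponent receives a W position.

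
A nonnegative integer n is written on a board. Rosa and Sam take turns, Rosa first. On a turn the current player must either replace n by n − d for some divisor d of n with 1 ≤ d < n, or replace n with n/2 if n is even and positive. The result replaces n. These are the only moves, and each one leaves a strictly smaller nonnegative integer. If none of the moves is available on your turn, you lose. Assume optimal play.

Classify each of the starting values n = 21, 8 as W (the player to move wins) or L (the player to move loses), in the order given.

Build the W/L table. Terminal = L. A non-terminal position is W if it has a move to some L; otherwise it is L.
n=0: no move → L
n=1: no move → L
n=2: →1(L), so W
n=3: →2(W) only, which is W, so L
n=4: →3(L), so W
n=5: →4(W) only, which is W, so L
n=6: →3(L), so W
n=7: →6(W) only, which is W, so L
n=8: →7(L), so W
n=9: →6(W), 8(W) — all W, so L
n=10: →5(L), so W
n=11: →10(W) only, which is W, so L
n=12: →9(L), so W
n=13: →12(W) only, which is W, so L
n=14: →7(L), so W
n=15: →10(W), 12(W), 14(W) — all W, so L
n=16: →15(L), so W
n=17: →16(W) only, which is W, so L
n=18: →9(L), so W
n=19: →18(W) only, which is W, so L
n=20: →15(L), so W
n=21: →14(W), 18(W), 20(W) — all W, so L

21: L, 8: W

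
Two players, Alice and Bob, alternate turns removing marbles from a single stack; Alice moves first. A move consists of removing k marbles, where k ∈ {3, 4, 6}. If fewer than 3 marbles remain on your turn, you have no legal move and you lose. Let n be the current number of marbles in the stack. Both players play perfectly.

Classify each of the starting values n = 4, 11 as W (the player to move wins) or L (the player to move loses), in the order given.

4: W, 11: L

Work bottom-up. With no move the player to move loses. Otherwise the position is W if at least one move leads to an L position for the opponent, and L if every move leads to a W.
n=0: no move → L
n=1: no move → L
n=2: no move → L
n=3: can move to 0, which is L ⇒ W
n=4: can move to 1, which is L ⇒ W
n=5: can move to 2, which is L ⇒ W
n=6: can move to 2, which is L ⇒ W
n=7: can move to 1, which is L ⇒ W
n=8: can move to 2, which is L ⇒ W
n=9: moves to 6(W), 5(W), 3(W); every one is W ⇒ L
n=10: moves to 7(W), 6(W), 4(W); every one is W ⇒ L
n=11: moves to 8(W), 7(W), 5(W); every one is W ⇒ L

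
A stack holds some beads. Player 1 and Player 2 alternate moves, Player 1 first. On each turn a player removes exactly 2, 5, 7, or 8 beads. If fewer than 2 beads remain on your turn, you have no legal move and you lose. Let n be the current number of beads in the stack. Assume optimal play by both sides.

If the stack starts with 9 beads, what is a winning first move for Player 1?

Compute win/loss labels from the base case upward. A position with no move is L. Any other position is W if it can reach an L in one move, else L.
n=0: no move → L
n=1: no move → L
n=2: reaches L-position 0 → W
n=3: reaches L-position 1 → W
n=4: only reaches 2(W), which is W → L
n=5: reaches L-position 0 → W
n=6: reaches L-position 4 → W
n=7: reaches L-position 0 → W
n=8: reaches L-position 1 → W
n=9: reaches L-position 4 → W
From 9, the L positions reachable in one move are: 4, 1. Any move reaching one of these is winning.

Remove 5, leaving 4.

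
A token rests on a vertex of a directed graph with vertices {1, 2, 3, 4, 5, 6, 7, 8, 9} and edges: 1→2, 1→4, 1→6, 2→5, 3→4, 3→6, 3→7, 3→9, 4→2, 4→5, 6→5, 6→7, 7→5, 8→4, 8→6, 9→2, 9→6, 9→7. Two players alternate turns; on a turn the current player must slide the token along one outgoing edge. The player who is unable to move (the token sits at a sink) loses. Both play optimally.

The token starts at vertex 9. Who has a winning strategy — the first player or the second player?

Work bottom-up. With no move the player to move loses. Otherwise the position is W if at least one move leads to an L position for the opponent, and L if every move leads to a W.
Every edge goes from a vertex to one that appears earlier in the order 5, 7, 6, 2, 9, 4, 8, 1, 3, so processing vertices in that order labels each vertex after all of its successors.
5: no outgoing edge → L
7: can move to 5, which is L ⇒ W
6: can move to 5, which is L ⇒ W
2: can move to 5, which is L ⇒ W
9: moves to 2(W), 6(W), 7(W); every one is W ⇒ L
4: can move to 5, which is L ⇒ W
8: moves to 4(W), 6(W); every one is W ⇒ L
1: moves to 4(W), 2(W), 6(W); every one is W ⇒ L
3: can move to 9, which is L ⇒ W
The starting position 9 is L: whatever the player to move does, the opponent receives a W position.

The second player wins.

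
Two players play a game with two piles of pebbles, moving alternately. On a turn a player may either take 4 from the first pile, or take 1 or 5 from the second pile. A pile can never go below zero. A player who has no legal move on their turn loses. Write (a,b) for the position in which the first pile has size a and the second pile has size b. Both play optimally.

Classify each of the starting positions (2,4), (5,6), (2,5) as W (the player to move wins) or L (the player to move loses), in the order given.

(2,4): L, (5,6): W, (2,5): W

Use the standard recursion: the mover loses at a terminal position; elsewhere, the mover wins exactly when some move hands the opponent an L position.
No move ever increases a pile, so every position that can arise here has a ≤ 5 and b ≤ 6; it is enough to label the cells with 0 ≤ a ≤ 5 and 0 ≤ b ≤ 6.
Every move lowers a or b (never raises either), so fill the grid row by row in increasing a, and left to right within a row: each cell's successors are then already labelled.
      b=0  b=1  b=2  b=3  b=4  b=5  b=6
a=0:    L    W    L    W    L    W    L
a=1:    L    W    L    W    L    W    L
a=2:    L    W    L    W    L    W    L
a=3:    L    W    L    W    L    W    L
a=4:    W    L    W    L    W    L    W
a=5:    W    L    W    L    W    L    W
Cells with no legal move (terminal, hence L): (0,0), (1,0), (2,0), (3,0).
The remaining L cells, each justified by listing all of its moves:
(0,2): →(0,1)(W) only, which is W, so L
(0,4): →(0,3)(W) only, which is W, so L
(0,6): →(0,5)(W), (0,1)(W) — all W, so L
(1,2): →(1,1)(W) only, which is W, so L
(1,4): →(1,3)(W) only, which is W, so L
(1,6): →(1,5)(W), (1,1)(W) — all W, so L
(2,2): →(2,1)(W) only, which is W, so L
(2,4): →(2,3)(W) only, which is W, so L
(2,6): →(2,5)(W), (2,1)(W) — all W, so L
(3,2): →(3,1)(W) only, which is W, so L
(3,4): →(3,3)(W) only, which is W, so L
(3,6): →(3,5)(W), (3,1)(W) — all W, so L
(4,1): →(0,1)(W), (4,0)(W) — all W, so L
(4,3): →(0,3)(W), (4,2)(W) — all W, so L
(4,5): →(0,5)(W), (4,4)(W), (4,0)(W) — all W, so L
(5,1): →(1,1)(W), (5,0)(W) — all W, so L
(5,3): →(1,3)(W), (5,2)(W) — all W, so L
(5,5): →(1,5)(W), (5,4)(W), (5,0)(W) — all W, so L
Every other cell has at least one move into one of the L cells above, so it is W.
(2,4): one of the L cells justified above, so L
(5,6): the move to (1,6) reaches an L cell, so W
(2,5): the move to (2,4) reaches an L cell, so W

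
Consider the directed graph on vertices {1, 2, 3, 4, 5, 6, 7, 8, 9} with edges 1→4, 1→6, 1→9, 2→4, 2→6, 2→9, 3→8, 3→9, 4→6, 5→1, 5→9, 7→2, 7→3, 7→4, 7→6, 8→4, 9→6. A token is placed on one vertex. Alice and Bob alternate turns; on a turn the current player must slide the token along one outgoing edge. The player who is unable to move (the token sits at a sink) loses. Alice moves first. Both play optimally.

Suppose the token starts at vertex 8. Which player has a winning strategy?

Bob wins.

Classify positions by backward induction: terminal positions (no move available) are L. From any other position, the mover wins iff some move reaches an L.
Every edge goes from a vertex to one that appears earlier in the order 6, 9, 4, 1, 2, 8, 5, 3, 7, so processing vertices in that order labels each vertex after all of its successors.
6: no outgoing edge → L
9: →6(L), so W
4: →6(L), so W
1: →6(L), so W
2: →6(L), so W
8: →4(W) only, which is W, so L
5: →1(W), 9(W) — all W, so L
3: →8(L), so W
7: →6(L), so W
Every move from 8 reaches a W position, so the mover loses.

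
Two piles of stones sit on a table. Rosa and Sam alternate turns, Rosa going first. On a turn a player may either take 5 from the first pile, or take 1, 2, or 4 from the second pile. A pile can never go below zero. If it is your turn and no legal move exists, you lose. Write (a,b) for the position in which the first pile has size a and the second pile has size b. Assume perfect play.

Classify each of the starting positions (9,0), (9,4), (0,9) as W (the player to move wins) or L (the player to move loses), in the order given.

(9,0): W, (9,4): L, (0,9): L

Use the standard recursion: the mover loses at a terminal position; elsewhere, the mover wins exactly when some move hands the opponent an L position.
No move ever increases a pile, so every position that can arise here has a ≤ 9 and b ≤ 9; it is enough to label the cells with 0 ≤ a ≤ 9 and 0 ≤ b ≤ 9.
Every move lowers a or b (never raises either), so fill the grid row by row in increasing a, and left to right within a row: each cell's successors are then already labelled.
      b=0  b=1  b=2  b=3  b=4  b=5  b=6  b=7  b=8  b=9
a=0:    L    W    W    L    W    W    L    W    W    L
a=1:    L    W    W    L    W    W    L    W    W    L
a=2:    L    W    W    L    W    W    L    W    W    L
a=3:    L    W    W    L    W    W    L    W    W    L
a=4:    L    W    W    L    W    W    L    W    W    L
a=5:    W    L    W    W    L    W    W    L    W    W
a=6:    W    L    W    W    L    W    W    L    W    W
a=7:    W    L    W    W    L    W    W    L    W    W
a=8:    W    L    W    W    L    W    W    L    W    W
a=9:    W    L    W    W    L    W    W    L    W    W
Cells with no legal move (terminal, hence L): (0,0), (1,0), (2,0), (3,0), (4,0).
The remaining L cells, each justified by listing all of its moves:
(0,3): moves to (0,2)(W), (0,1)(W); every one is W ⇒ L
(0,6): moves to (0,5)(W), (0,4)(W), (0,2)(W); every one is W ⇒ L
(0,9): moves to (0,8)(W), (0,7)(W), (0,5)(W); every one is W ⇒ L
(1,3): moves to (1,2)(W), (1,1)(W); every one is W ⇒ L
(1,6): moves to (1,5)(W), (1,4)(W), (1,2)(W); every one is W ⇒ L
(1,9): moves to (1,8)(W), (1,7)(W), (1,5)(W); every one is W ⇒ L
(2,3): moves to (2,2)(W), (2,1)(W); every one is W ⇒ L
(2,6): moves to (2,5)(W), (2,4)(W), (2,2)(W); every one is W ⇒ L
(2,9): moves to (2,8)(W), (2,7)(W), (2,5)(W); every one is W ⇒ L
(3,3): moves to (3,2)(W), (3,1)(W); every one is W ⇒ L
(3,6): moves to (3,5)(W), (3,4)(W), (3,2)(W); every one is W ⇒ L
(3,9): moves to (3,8)(W), (3,7)(W), (3,5)(W); every one is W ⇒ L
(4,3): moves to (4,2)(W), (4,1)(W); every one is W ⇒ L
(4,6): moves to (4,5)(W), (4,4)(W), (4,2)(W); every one is W ⇒ L
(4,9): moves to (4,8)(W), (4,7)(W), (4,5)(W); every one is W ⇒ L
(5,1): moves to (0,1)(W), (5,0)(W); every one is W ⇒ L
(5,4): moves to (0,4)(W), (5,3)(W), (5,2)(W), (5,0)(W); every one is W ⇒ L
(5,7): moves to (0,7)(W), (5,6)(W), (5,5)(W), (5,3)(W); every one is W ⇒ L
(6,1): moves to (1,1)(W), (6,0)(W); every one is W ⇒ L
(6,4): moves to (1,4)(W), (6,3)(W), (6,2)(W), (6,0)(W); every one is W ⇒ L
(6,7): moves to (1,7)(W), (6,6)(W), (6,5)(W), (6,3)(W); every one is W ⇒ L
(7,1): moves to (2,1)(W), (7,0)(W); every one is W ⇒ L
(7,4): moves to (2,4)(W), (7,3)(W), (7,2)(W), (7,0)(W); every one is W ⇒ L
(7,7): moves to (2,7)(W), (7,6)(W), (7,5)(W), (7,3)(W); every one is W ⇒ L
(8,1): moves to (3,1)(W), (8,0)(W); every one is W ⇒ L
(8,4): moves to (3,4)(W), (8,3)(W), (8,2)(W), (8,0)(W); every one is W ⇒ L
(8,7): moves to (3,7)(W), (8,6)(W), (8,5)(W), (8,3)(W); every one is W ⇒ L
(9,1): moves to (4,1)(W), (9,0)(W); every one is W ⇒ L
(9,4): moves to (4,4)(W), (9,3)(W), (9,2)(W), (9,0)(W); every one is W ⇒ L
(9,7): moves to (4,7)(W), (9,6)(W), (9,5)(W), (9,3)(W); every one is W ⇒ L
Every other cell has at least one move into one of the L cells above, so it is W.
(9,0): the move to (4,0) reaches an L cell, so W
(9,4): one of the L cells justified above, so L
(0,9): one of the L cells justified above, so L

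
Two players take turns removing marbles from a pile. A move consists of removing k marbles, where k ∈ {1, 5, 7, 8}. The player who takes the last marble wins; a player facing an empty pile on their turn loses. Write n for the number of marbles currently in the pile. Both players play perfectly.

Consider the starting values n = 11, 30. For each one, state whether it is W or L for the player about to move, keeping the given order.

11: W, 30: L

Label each position W (a win for the player to move) or L (a loss). A position with no legal move is L; any other position is W exactly when some move reaches an L, and L when every move reaches a W.
n=0: no move → L
n=1: W (go to 0, an L position)
n=2: L (sole option 1(W) is W)
n=3: W (go to 2, an L position)
n=4: L (sole option 3(W) is W)
n=5: W (go to 4, an L position)
n=6: L (options 5(W), 1(W) are all W)
n=7: W (go to 6, an L position)
n=8: W (go to 0, an L position)
n=9: W (go to 4, an L position)
n=10: W (go to 2, an L position)
n=11: W (go to 6, an L position)
n=12: W (go to 4, an L position)
n=13: W (go to 6, an L position)
n=14: W (go to 6, an L position)
n=15: L (options 14(W), 10(W), 8(W), 7(W) are all W)
n=16: W (go to 15, an L position)
n=17: L (options 16(W), 12(W), 10(W), 9(W) are all W)
n=18: W (go to 17, an L position)
n=19: L (options 18(W), 14(W), 12(W), 11(W) are all W)
n=20: W (go to 19, an L position)
n=21: L (options 20(W), 16(W), 14(W), 13(W) are all W)
n=22: W (go to 21, an L position)
n=23: W (go to 15, an L position)
n=24: W (go to 19, an L position)
n=25: W (go to 17, an L position)
n=26: W (go to 21, an L position)
n=27: W (go to 19, an L position)
n=28: W (go to 21, an L position)
n=29: W (go to 21, an L position)
n=30: L (options 29(W), 25(W), 23(W), 22(W) are all W)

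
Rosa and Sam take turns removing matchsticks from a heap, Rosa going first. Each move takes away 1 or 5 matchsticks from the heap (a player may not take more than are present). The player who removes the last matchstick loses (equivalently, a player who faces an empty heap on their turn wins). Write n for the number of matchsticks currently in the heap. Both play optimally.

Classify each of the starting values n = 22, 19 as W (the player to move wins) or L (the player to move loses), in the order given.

22: W, 19: L

Positions with no move are W. A position that does have a move is losing for the player to move precisely when every available move leads to a winning position for the opponent. Fill in the labels:
n=0: no move; the opponent has just taken the last matchstick and therefore loses → W
n=1: →0(W) only, which is W, so L
n=2: →1(L), so W
n=3: →2(W) only, which is W, so L
n=4: →3(L), so W
n=5: →4(W), 0(W) — all W, so L
n=6: →5(L), so W
n=7: →6(W), 2(W) — all W, so L
n=8: →7(L), so W
n=9: →8(W), 4(W) — all W, so L
n=10: →9(L), so W
n=11: →10(W), 6(W) — all W, so L
n=12: →11(L), so W
n=13: →12(W), 8(W) — all W, so L
n=14: →13(L), so W
n=15: →14(W), 10(W) — all W, so L
n=16: →15(L), so W
n=17: →16(W), 12(W) — all W, so L
n=18: →17(L), so W
n=19: →18(W), 14(W) — all W, so L
n=20: →19(L), so W
n=21: →20(W), 16(W) — all W, so L
n=22: →21(L), so W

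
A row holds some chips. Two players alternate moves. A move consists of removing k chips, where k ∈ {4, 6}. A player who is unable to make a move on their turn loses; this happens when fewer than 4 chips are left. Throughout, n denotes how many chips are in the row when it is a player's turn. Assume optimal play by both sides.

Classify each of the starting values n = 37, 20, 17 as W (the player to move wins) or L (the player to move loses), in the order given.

Positions with no move are L. A position that does have a move is losing for the player to move precisely when every available move leads to a winning position for the opponent. Fill in the labels:
n=0: no move → L
n=1: no move → L
n=2: no move → L
n=3: no move → L
n=4: can move to 0, which is L ⇒ W
n=5: can move to 1, which is L ⇒ W
n=6: can move to 2, which is L ⇒ W
n=7: can move to 3, which is L ⇒ W
n=8: can move to 2, which is L ⇒ W
n=9: can move to 3, which is L ⇒ W
n=10: moves to 6(W), 4(W); every one is W ⇒ L
n=11: moves to 7(W), 5(W); every one is W ⇒ L
n=12: moves to 8(W), 6(W); every one is W ⇒ L
n=13: moves to 9(W), 7(W); every one is W ⇒ L
n=14: can move to 10, which is L ⇒ W
n=15: can move to 11, which is L ⇒ W
n=16: can move to 12, which is L ⇒ W
n=17: can move to 13, which is L ⇒ W
n=18: can move to 12, which is L ⇒ W
n=19: can move to 13, which is L ⇒ W
n=20: moves to 16(W), 14(W); every one is W ⇒ L
n=21: moves to 17(W), 15(W); every one is W ⇒ L
n=22: moves to 18(W), 16(W); every one is W ⇒ L
n=23: moves to 19(W), 17(W); every one is W ⇒ L
n=24: can move to 20, which is L ⇒ W
n=25: can move to 21, which is L ⇒ W
n=26: can move to 22, which is L ⇒ W
n=27: can move to 23, which is L ⇒ W
n=28: can move to 22, which is L ⇒ W
n=29: can move to 23, which is L ⇒ W
n=30: moves to 26(W), 24(W); every one is W ⇒ L
n=31: moves to 27(W), 25(W); every one is W ⇒ L
n=32: moves to 28(W), 26(W); every one is W ⇒ L
n=33: moves to 29(W), 27(W); every one is W ⇒ L
n=34: can move to 30, which is L ⇒ W
n=35: can move to 31, which is L ⇒ W
n=36: can move to 32, which is L ⇒ W
n=37: can move to 33, which is L ⇒ W

37: W, 20: L, 17: W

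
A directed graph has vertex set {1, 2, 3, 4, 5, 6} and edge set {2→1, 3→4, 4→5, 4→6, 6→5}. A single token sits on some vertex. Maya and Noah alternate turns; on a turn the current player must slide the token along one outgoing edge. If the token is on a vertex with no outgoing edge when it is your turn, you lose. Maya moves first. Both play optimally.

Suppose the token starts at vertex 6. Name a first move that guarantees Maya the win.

Move to 5.

Work bottom-up. With no move the player to move loses. Otherwise the position is W if at least one move leads to an L position for the opponent, and L if every move leads to a W.
Every edge goes from a vertex to one that appears earlier in the order 1, 5, 6, 4, 3, 2, so processing vertices in that order labels each vertex after all of its successors.
1: no outgoing edge → L
5: no outgoing edge → L
6: W (go to 5, an L position)
4: W (go to 5, an L position)
3: L (sole option 4(W) is W)
2: W (go to 1, an L position)
From 6, the L positions reachable in one move are: 5.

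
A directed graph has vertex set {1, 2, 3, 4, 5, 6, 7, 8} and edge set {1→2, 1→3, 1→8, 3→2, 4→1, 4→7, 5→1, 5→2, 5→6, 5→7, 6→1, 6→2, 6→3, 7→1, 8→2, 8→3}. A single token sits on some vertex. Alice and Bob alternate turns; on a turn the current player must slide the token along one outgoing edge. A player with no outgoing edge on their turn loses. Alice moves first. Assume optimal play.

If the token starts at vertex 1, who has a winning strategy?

Use the standard recursion: the mover loses at a terminal position; elsewhere, the mover wins exactly when some move hands the opponent an L position.
Every edge goes from a vertex to one that appears earlier in the order 2, 3, 8, 1, 6, 7, 5, 4, so processing vertices in that order labels each vertex after all of its successors.
2: no outgoing edge → L
3: →2(L), so W
8: →2(L), so W
1: →2(L), so W
6: →2(L), so W
7: →1(W) only, which is W, so L
5: →7(L), so W
4: →7(L), so W
From 1 Alice can move to 2, reaching an L position.

Alice wins.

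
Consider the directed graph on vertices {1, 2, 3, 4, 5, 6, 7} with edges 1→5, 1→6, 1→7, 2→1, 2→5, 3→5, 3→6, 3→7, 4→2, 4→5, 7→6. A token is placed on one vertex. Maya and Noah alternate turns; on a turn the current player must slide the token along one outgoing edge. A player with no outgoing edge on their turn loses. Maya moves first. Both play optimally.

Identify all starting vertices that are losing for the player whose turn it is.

5, 6

Use the standard recursion: the mover loses at a terminal position; elsewhere, the mover wins exactly when some move hands the opponent an L position.
Every edge goes from a vertex to one that appears earlier in the order 5, 6, 7, 1, 2, 3, 4, so processing vertices in that order labels each vertex after all of its successors.
5: no outgoing edge → L
6: no outgoing edge → L
7: can move to 6, which is L ⇒ W
1: can move to 6, which is L ⇒ W
2: can move to 5, which is L ⇒ W
3: can move to 6, which is L ⇒ W
4: can move to 5, which is L ⇒ W
The losing starting vertices are exactly the entries labelled L in this table (2 of them).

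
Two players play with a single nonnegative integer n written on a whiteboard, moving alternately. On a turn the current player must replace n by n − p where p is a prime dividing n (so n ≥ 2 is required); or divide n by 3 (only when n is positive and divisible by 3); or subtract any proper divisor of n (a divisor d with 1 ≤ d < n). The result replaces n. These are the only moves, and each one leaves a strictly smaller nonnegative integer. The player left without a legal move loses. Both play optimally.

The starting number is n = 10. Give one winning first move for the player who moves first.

Move to 9.

Work bottom-up. With no move the player to move loses. Otherwise the position is W if at least one move leads to an L position for the opponent, and L if every move leads to a W.
n=0: no move → L
n=1: no move → L
n=2: W (go to 0, an L position)
n=3: W (go to 0, an L position)
n=4: L (options 2(W), 3(W) are all W)
n=5: W (go to 0, an L position)
n=6: W (go to 4, an L position)
n=7: W (go to 0, an L position)
n=8: W (go to 4, an L position)
n=9: L (options 3(W), 6(W), 8(W) are all W)
n=10: W (go to 9, an L position)
From 10, the L positions reachable in one move are: 9.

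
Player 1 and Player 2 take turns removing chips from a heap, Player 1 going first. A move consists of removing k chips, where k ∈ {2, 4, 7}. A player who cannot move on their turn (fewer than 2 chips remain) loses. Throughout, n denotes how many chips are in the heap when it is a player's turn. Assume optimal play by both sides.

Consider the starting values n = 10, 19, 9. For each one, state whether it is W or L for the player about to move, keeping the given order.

Classify positions by backward induction: terminal positions (no move available) are L. From any other position, the mover wins iff some move reaches an L.
n=0: no move → L
n=1: no move → L
n=2: can move to 0, which is L ⇒ W
n=3: can move to 1, which is L ⇒ W
n=4: can move to 0, which is L ⇒ W
n=5: can move to 1, which is L ⇒ W
n=6: moves to 4(W), 2(W); every one is W ⇒ L
n=7: can move to 0, which is L ⇒ W
n=8: can move to 6, which is L ⇒ W
n=9: moves to 7(W), 5(W), 2(W); every one is W ⇒ L
n=10: can move to 6, which is L ⇒ W
n=11: can move to 9, which is L ⇒ W
n=12: moves to 10(W), 8(W), 5(W); every one is W ⇒ L
n=13: can move to 9, which is L ⇒ W
n=14: can move to 12, which is L ⇒ W
n=15: moves to 13(W), 11(W), 8(W); every one is W ⇒ L
n=16: can move to 12, which is L ⇒ W
n=17: can move to 15, which is L ⇒ W
n=18: moves to 16(W), 14(W), 11(W); every one is W ⇒ L
n=19: can move to 15, which is L ⇒ W

10: W, 19: W, 9: L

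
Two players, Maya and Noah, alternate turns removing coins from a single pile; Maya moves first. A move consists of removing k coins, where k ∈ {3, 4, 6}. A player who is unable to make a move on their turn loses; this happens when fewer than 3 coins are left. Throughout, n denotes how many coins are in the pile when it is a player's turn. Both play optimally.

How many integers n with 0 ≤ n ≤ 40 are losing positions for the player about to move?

15

Positions with no move are L. A position that does have a move is losing for the player to move precisely when every available move leads to a winning position for the opponent. Fill in the labels:
n=0: no move → L
n=1: no move → L
n=2: no move → L
n=3: →0(L), so W
n=4: →1(L), so W
n=5: →2(L), so W
n=6: →2(L), so W
n=7: →1(L), so W
n=8: →2(L), so W
n=9: →6(W), 5(W), 3(W) — all W, so L
n=10: →7(W), 6(W), 4(W) — all W, so L
n=11: →8(W), 7(W), 5(W) — all W, so L
n=12: →9(L), so W
n=13: →10(L), so W
n=14: →11(L), so W
n=15: →11(L), so W
n=16: →10(L), so W
n=17: →11(L), so W
n=18: →15(W), 14(W), 12(W) — all W, so L
n=19: →16(W), 15(W), 13(W) — all W, so L
n=20: →17(W), 16(W), 14(W) — all W, so L
n=21: →18(L), so W
n=22: →19(L), so W
n=23: →20(L), so W
n=24: →20(L), so W
n=25: →19(L), so W
n=26: →20(L), so W
n=27: →24(W), 23(W), 21(W) — all W, so L
n=28: →25(W), 24(W), 22(W) — all W, so L
n=29: →26(W), 25(W), 23(W) — all W, so L
n=30: →27(L), so W
n=31: →28(L), so W
n=32: →29(L), so W
n=33: →29(L), so W
n=34: →28(L), so W
n=35: →29(L), so W
n=36: →33(W), 32(W), 30(W) — all W, so L
n=37: →34(W), 33(W), 31(W) — all W, so L
n=38: →35(W), 34(W), 32(W) — all W, so L
n=39: →36(L), so W
n=40: →37(L), so W
L entries with 0 ≤ n ≤ 40: n = 0, 1, 2, 9, 10, 11, 18, 19, 20, 27, 28, 29, 36, 37, 38; that makes 15.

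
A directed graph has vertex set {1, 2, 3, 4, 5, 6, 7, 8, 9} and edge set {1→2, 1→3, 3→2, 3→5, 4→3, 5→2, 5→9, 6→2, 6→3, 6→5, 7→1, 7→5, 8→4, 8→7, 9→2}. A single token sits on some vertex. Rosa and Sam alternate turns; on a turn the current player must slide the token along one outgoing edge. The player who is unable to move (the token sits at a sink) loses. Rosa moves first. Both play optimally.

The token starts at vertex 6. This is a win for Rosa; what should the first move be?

Move to 2.

Work bottom-up. With no move the player to move loses. Otherwise the position is W if at least one move leads to an L position for the opponent, and L if every move leads to a W.
Every edge goes from a vertex to one that appears earlier in the order 2, 9, 5, 3, 6, 1, 4, 7, 8, so processing vertices in that order labels each vertex after all of its successors.
2: no outgoing edge → L
9: reaches L-position 2 → W
5: reaches L-position 2 → W
3: reaches L-position 2 → W
6: reaches L-position 2 → W
1: reaches L-position 2 → W
4: only reaches 3(W), which is W → L
7: only reaches 1(W), 5(W), all W → L
8: reaches L-position 7 → W
From 6, the L positions reachable in one move are: 2.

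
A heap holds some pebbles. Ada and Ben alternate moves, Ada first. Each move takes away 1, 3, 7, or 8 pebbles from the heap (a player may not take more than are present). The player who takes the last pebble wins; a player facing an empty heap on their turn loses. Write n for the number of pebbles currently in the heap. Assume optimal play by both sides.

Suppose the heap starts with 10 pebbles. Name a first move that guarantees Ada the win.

Remove 8, leaving 2.

Label each position W (a win for the player to move) or L (a loss). A position with no legal move is L; any other position is W exactly when some move reaches an L, and L when every move reaches a W.
n=0: no move → L
n=1: can move to 0, which is L ⇒ W
n=2: the only move is to 1(W), a W ⇒ L
n=3: can move to 2, which is L ⇒ W
n=4: moves to 3(W), 1(W); every one is W ⇒ L
n=5: can move to 4, which is L ⇒ W
n=6: moves to 5(W), 3(W); every one is W ⇒ L
n=7: can move to 6, which is L ⇒ W
n=8: can move to 0, which is L ⇒ W
n=9: can move to 6, which is L ⇒ W
n=10: can move to 2, which is L ⇒ W
From 10, the L positions reachable in one move are: 2.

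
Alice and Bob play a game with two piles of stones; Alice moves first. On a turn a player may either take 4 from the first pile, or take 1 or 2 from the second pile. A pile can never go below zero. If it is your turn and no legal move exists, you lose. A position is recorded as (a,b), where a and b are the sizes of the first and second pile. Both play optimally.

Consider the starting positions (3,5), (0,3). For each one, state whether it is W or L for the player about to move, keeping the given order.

Work bottom-up. With no move the player to move loses. Otherwise the position is W if at least one move leads to an L position for the opponent, and L if every move leads to a W.
No move ever increases a pile, so every position that can arise here has a ≤ 3 and b ≤ 5; it is enough to label the cells with 0 ≤ a ≤ 3 and 0 ≤ b ≤ 5.
Every move lowers a or b (never raises either), so fill the grid row by row in increasing a, and left to right within a row: each cell's successors are then already labelled.
      b=0  b=1  b=2  b=3  b=4  b=5
a=0:    L    W    W    L    W    W
a=1:    L    W    W    L    W    W
a=2:    L    W    W    L    W    W
a=3:    L    W    W    L    W    W
Cells with no legal move (terminal, hence L): (0,0), (1,0), (2,0), (3,0).
The remaining L cells, each justified by listing all of its moves:
(0,3): moves to (0,2)(W), (0,1)(W); every one is W ⇒ L
(1,3): moves to (1,2)(W), (1,1)(W); every one is W ⇒ L
(2,3): moves to (2,2)(W), (2,1)(W); every one is W ⇒ L
(3,3): moves to (3,2)(W), (3,1)(W); every one is W ⇒ L
Every other cell has at least one move into one of the L cells above, so it is W.
(3,5): the move to (3,3) reaches an L cell, so W
(0,3): one of the L cells justified above, so L

(3,5): W, (0,3): L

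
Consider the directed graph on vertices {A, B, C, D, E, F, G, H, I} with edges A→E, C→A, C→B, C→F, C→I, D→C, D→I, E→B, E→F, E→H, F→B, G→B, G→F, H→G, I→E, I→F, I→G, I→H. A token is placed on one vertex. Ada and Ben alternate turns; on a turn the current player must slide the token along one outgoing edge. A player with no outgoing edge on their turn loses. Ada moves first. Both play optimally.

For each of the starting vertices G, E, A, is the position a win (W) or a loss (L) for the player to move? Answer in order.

G: W, E: W, A: L

Use the standard recursion: the mover loses at a terminal position; elsewhere, the mover wins exactly when some move hands the opponent an L position.
Every edge goes from a vertex to one that appears earlier in the order B, F, G, H, E, A, I, C, D, so processing vertices in that order labels each vertex after all of its successors.
B: no outgoing edge → L
F: reaches L-position B → W
G: reaches L-position B → W
H: only reaches G(W), which is W → L
E: reaches L-position H → W
A: only reaches E(W), which is W → L
I: reaches L-position H → W
C: reaches L-position A → W
D: only reaches C(W), I(W), all W → L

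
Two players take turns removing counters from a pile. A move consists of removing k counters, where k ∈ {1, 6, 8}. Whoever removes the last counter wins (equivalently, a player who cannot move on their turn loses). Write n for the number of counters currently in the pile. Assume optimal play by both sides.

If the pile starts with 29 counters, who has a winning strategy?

The first player wins.

Build the W/L table. Terminal = L. A non-terminal position is W if it has a move to some L; otherwise it is L.
n=0: no move → L
n=1: W (go to 0, an L position)
n=2: L (sole option 1(W) is W)
n=3: W (go to 2, an L position)
n=4: L (sole option 3(W) is W)
n=5: W (go to 4, an L position)
n=6: W (go to 0, an L position)
n=7: L (options 6(W), 1(W) are all W)
n=8: W (go to 7, an L position)
n=9: L (options 8(W), 3(W), 1(W) are all W)
n=10: W (go to 9, an L position)
n=11: L (options 10(W), 5(W), 3(W) are all W)
n=12: W (go to 11, an L position)
n=13: W (go to 7, an L position)
n=14: L (options 13(W), 8(W), 6(W) are all W)
n=15: W (go to 14, an L position)
n=16: L (options 15(W), 10(W), 8(W) are all W)
n=17: W (go to 16, an L position)
n=18: L (options 17(W), 12(W), 10(W) are all W)
n=19: W (go to 18, an L position)
n=20: W (go to 14, an L position)
n=21: L (options 20(W), 15(W), 13(W) are all W)
n=22: W (go to 21, an L position)
n=23: L (options 22(W), 17(W), 15(W) are all W)
n=24: W (go to 23, an L position)
n=25: L (options 24(W), 19(W), 17(W) are all W)
n=26: W (go to 25, an L position)
n=27: W (go to 21, an L position)
n=28: L (options 27(W), 22(W), 20(W) are all W)
n=29: W (go to 28, an L position)
From 29 the player to move can remove 1, leaving 28, reaching an L position.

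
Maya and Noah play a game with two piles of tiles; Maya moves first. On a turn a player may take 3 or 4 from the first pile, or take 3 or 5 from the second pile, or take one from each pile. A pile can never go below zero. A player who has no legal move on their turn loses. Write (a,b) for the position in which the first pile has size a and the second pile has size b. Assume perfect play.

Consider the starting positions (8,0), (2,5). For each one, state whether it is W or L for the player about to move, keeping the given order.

Label each position W (a win for the player to move) or L (a loss). A position with no legal move is L; any other position is W exactly when some move reaches an L, and L when every move reaches a W.
No move ever increases a pile, so every position that can arise here has a ≤ 8 and b ≤ 5; it is enough to label the cells with 0 ≤ a ≤ 8 and 0 ≤ b ≤ 5.
Every move lowers a or b (never raises either), so fill the grid row by row in increasing a, and left to right within a row: each cell's successors are then already labelled.
      b=0  b=1  b=2  b=3  b=4  b=5
a=0:    L    L    L    W    W    W
a=1:    L    W    W    W    L    W
a=2:    L    W    L    W    L    W
a=3:    W    W    W    W    L    W
a=4:    W    W    W    L    W    W
a=5:    W    L    W    L    W    L
a=6:    W    L    W    L    W    L
a=7:    L    L    W    W    W    W
a=8:    L    W    W    W    L    W
Cells with no legal move (terminal, hence L): (0,0), (0,1), (0,2), (1,0), (2,0).
The remaining L cells, each justified by listing all of its moves:
(1,4): only reaches (1,1)(W), (0,3)(W), all W → L
(2,2): only reaches (1,1)(W), which is W → L
(2,4): only reaches (2,1)(W), (1,3)(W), all W → L
(3,4): only reaches (0,4)(W), (3,1)(W), (2,3)(W), all W → L
(4,3): only reaches (1,3)(W), (0,3)(W), (4,0)(W), (3,2)(W), all W → L
(5,1): only reaches (2,1)(W), (1,1)(W), (4,0)(W), all W → L
(5,3): only reaches (2,3)(W), (1,3)(W), (5,0)(W), (4,2)(W), all W → L
(5,5): only reaches (2,5)(W), (1,5)(W), (5,2)(W), (5,0)(W), (4,4)(W), all W → L
(6,1): only reaches (3,1)(W), (2,1)(W), (5,0)(W), all W → L
(6,3): only reaches (3,3)(W), (2,3)(W), (6,0)(W), (5,2)(W), all W → L
(6,5): only reaches (3,5)(W), (2,5)(W), (6,2)(W), (6,0)(W), (5,4)(W), all W → L
(7,0): only reaches (4,0)(W), (3,0)(W), all W → L
(7,1): only reaches (4,1)(W), (3,1)(W), (6,0)(W), all W → L
(8,0): only reaches (5,0)(W), (4,0)(W), all W → L
(8,4): only reaches (5,4)(W), (4,4)(W), (8,1)(W), (7,3)(W), all W → L
Every other cell has at least one move into one of the L cells above, so it is W.
(8,0): one of the L cells justified above, so L
(2,5): the move to (2,2) reaches an L cell, so W

(8,0): L, (2,5): W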